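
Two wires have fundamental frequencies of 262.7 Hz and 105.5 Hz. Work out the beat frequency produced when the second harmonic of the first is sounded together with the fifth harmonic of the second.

2.1 Hz

Second harmonic of the first: 2·262.7 = 525.4 Hz.
Fifth harmonic of the second: 5·105.5 = 527.5 Hz.
f_beat = |525.4 − 527.5| = 2.1 Hz.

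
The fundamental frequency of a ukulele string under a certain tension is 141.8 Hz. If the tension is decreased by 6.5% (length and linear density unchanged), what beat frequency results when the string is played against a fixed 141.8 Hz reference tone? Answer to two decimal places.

For a string, f ∝ √T, so the new frequency is 141.8·√0.935 = 137.1141 Hz.
f_beat = |137.1141 − 141.8| = 4.69 Hz.

4.69 Hz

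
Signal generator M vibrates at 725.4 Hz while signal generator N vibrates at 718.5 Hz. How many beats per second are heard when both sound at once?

Beats arise from superposition of two nearby frequencies; the beat rate is |f₁ − f₂|.
|725.4 − 718.5| = 6.9 Hz.

6.9 Hz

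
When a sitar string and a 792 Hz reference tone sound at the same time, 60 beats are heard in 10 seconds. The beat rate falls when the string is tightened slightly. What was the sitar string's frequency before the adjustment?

Beat frequency = 60/10 = 6 Hz.
|f − 792| = 6, so the sitar string was at either 786 Hz or 798 Hz.
Increasing tension raises a string's frequency; the adjustment raises the sitar string's frequency.
The beat rate fell, so the adjustment moved the sitar string toward 792 Hz — it must have started below the reference.

786 Hz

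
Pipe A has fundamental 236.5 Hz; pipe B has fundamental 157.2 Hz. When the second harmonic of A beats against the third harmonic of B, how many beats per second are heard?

Second harmonic of the first: 2·236.5 = 473.0 Hz.
Third harmonic of the second: 3·157.2 = 471.6 Hz.
f_beat = |473.0 − 471.6| = 1.4 Hz.

1.4 Hz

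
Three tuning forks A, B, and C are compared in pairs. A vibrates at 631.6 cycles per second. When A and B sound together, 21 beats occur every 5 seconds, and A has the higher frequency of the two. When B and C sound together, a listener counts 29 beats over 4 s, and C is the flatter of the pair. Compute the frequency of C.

620.15 Hz

A–B: Beat frequency = 21/5 = 4.2 Hz.
B is below A, so f_B = 631.6 − 4.2 = 627.4 Hz.
B–C: Beat frequency = 29/4 = 7.25 Hz.
C is below B, so f_C = 627.4 − 7.25 = 620.15 Hz.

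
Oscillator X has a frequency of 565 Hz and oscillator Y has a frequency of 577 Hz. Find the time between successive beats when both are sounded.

f_beat = |565 − 577| = 12 Hz.
Beat period T = 1 / f_beat = 1 / 12 s.

0.083 s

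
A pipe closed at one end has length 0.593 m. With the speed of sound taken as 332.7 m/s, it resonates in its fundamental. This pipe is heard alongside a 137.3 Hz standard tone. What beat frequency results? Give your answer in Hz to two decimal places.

Closed pipe (odd harmonics): f_n = n·v/(4L) = 1·332.7/(4·0.593) = 140.2614 Hz.
f_beat = |140.2614 − 137.3| = 2.96 Hz.

2.96 Hz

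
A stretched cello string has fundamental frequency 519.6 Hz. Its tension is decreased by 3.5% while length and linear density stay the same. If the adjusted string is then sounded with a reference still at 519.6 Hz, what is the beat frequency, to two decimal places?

9.17 Hz

For a string, f ∝ √T, so the new frequency is 519.6·√0.965 = 510.4260 Hz.
f_beat = |510.4260 − 519.6| = 9.17 Hz.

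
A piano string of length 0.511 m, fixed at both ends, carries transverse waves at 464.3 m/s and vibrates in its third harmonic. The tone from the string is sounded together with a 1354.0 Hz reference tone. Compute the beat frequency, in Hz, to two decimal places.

8.92 Hz

For a string fixed at both ends, f_n = n·v/(2L) = 3·464.3/(2·0.511) = 1362.9159 Hz.
f_beat = |1362.9159 − 1354.0| = 8.92 Hz.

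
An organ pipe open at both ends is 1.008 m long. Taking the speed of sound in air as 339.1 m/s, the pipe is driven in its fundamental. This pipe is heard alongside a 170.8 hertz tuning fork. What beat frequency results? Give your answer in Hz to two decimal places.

2.60 Hz

Open pipe: f_n = n·v/(2L) = 1·339.1/(2·1.008) = 168.2044 Hz.
f_beat = |168.2044 − 170.8| = 2.60 Hz.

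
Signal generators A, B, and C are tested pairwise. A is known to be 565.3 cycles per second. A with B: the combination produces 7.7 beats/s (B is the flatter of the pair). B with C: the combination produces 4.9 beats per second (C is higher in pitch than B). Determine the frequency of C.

B is below A, so f_B = 565.3 − 7.7 = 557.6 Hz.
C is above B, so f_C = 557.6 + 4.9 = 562.5 Hz.

562.5 Hz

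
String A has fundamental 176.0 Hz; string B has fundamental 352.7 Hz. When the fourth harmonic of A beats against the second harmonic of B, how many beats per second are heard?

Fourth harmonic of the first: 4·176.0 = 704.0 Hz.
Second harmonic of the second: 2·352.7 = 705.4 Hz.
f_beat = |704.0 − 705.4| = 1.4 Hz.

1.4 Hz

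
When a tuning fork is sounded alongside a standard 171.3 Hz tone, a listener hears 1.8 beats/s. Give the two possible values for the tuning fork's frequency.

169.5 Hz or 173.1 Hz

|f − 171.3| = 1.8, so f = 171.3 ± 1.8.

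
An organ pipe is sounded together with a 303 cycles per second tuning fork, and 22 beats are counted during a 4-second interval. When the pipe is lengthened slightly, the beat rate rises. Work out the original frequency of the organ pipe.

297.5 Hz

Beat frequency = 22/4 = 5.5 Hz.
|f − 303| = 5.5, so the organ pipe was at either 297.5 Hz or 308.5 Hz.
A longer pipe has a lower fundamental; the adjustment lowers the organ pipe's frequency.
The beat rate rose, so the adjustment moved the organ pipe further from 303 Hz — it was already below the reference.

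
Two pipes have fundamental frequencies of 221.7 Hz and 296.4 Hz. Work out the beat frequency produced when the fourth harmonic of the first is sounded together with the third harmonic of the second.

2.4 Hz

Fourth harmonic of the first: 4·221.7 = 886.8 Hz.
Third harmonic of the second: 3·296.4 = 889.2 Hz.
f_beat = |886.8 − 889.2| = 2.4 Hz.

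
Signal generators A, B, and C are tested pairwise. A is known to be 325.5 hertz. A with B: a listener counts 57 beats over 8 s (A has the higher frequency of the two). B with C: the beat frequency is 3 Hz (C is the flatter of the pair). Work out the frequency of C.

A–B: Beat frequency = 57/8 = 7.125 Hz.
B is below A, so f_B = 325.5 − 7.125 = 318.375 Hz.
C is below B, so f_C = 318.375 − 3 = 315.375 Hz.

315.375 Hz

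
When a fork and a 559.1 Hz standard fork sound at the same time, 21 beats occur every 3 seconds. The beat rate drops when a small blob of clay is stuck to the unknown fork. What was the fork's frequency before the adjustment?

566.1 Hz

Beat frequency = 21/3 = 7 Hz.
|f − 559.1| = 7, so the fork was at either 552.1 Hz or 566.1 Hz.
Adding mass to a fork lowers its frequency; the adjustment lowers the fork's frequency.
The beat rate fell, so the adjustment moved the fork toward 559.1 Hz — it must have started above the reference.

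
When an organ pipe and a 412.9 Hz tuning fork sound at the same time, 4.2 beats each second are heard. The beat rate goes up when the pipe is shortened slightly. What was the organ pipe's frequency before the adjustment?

417.1 Hz

|f − 412.9| = 4.2, so the organ pipe was at either 408.7 Hz or 417.1 Hz.
A shorter pipe has a higher fundamental; the adjustment raises the organ pipe's frequency.
The beat rate rose, so the adjustment moved the organ pipe further from 412.9 Hz — it was already above the reference.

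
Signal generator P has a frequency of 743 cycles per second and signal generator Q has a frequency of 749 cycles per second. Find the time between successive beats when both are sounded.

f_beat = |743 − 749| = 6 Hz.
Beat period T = 1 / f_beat = 1 / 6 s.

0.167 s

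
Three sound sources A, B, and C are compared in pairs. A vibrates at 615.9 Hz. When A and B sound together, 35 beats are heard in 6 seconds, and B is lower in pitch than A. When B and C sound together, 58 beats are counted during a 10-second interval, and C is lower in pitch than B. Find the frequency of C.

604.2667 Hz

A–B: Beat frequency = 35/6 = 5.8333 Hz.
B is below A, so f_B = 615.9 − 5.8333 = 610.0667 Hz.
B–C: Beat frequency = 58/10 = 5.8 Hz.
C is below B, so f_C = 610.0667 − 5.8 = 604.2667 Hz.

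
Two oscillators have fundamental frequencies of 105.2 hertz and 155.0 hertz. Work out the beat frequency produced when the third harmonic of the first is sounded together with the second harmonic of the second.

5.6 Hz

Third harmonic of the first: 3·105.2 = 315.6 Hz.
Second harmonic of the second: 2·155.0 = 310.0 Hz.
f_beat = |315.6 − 310.0| = 5.6 Hz.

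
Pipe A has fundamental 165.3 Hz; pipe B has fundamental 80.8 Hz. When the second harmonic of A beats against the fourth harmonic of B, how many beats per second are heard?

Second harmonic of the first: 2·165.3 = 330.6 Hz.
Fourth harmonic of the second: 4·80.8 = 323.2 Hz.
f_beat = |330.6 − 323.2| = 7.4 Hz.

7.4 Hz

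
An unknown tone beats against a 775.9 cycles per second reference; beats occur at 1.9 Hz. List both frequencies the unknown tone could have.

774 Hz or 777.8 Hz

|f − 775.9| = 1.9, so f = 775.9 ± 1.9.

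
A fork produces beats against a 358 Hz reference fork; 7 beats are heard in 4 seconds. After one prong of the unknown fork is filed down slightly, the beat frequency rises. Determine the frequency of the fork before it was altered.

Beat frequency = 7/4 = 1.75 Hz.
|f − 358| = 1.75, so the fork was at either 356.25 Hz or 359.75 Hz.
Filing a prong removes mass and raises the fork's frequency; the adjustment raises the fork's frequency.
The beat rate rose, so the adjustment moved the fork further from 358 Hz — it was already above the reference.

359.75 Hz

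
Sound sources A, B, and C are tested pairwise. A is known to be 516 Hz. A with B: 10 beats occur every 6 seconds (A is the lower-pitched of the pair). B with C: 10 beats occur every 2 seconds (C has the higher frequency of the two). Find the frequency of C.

A–B: Beat frequency = 10/6 = 1.6667 Hz.
B is above A, so f_B = 516 + 1.6667 = 517.6667 Hz.
B–C: Beat frequency = 10/2 = 5 Hz.
C is above B, so f_C = 517.6667 + 5 = 522.6667 Hz.

522.6667 Hz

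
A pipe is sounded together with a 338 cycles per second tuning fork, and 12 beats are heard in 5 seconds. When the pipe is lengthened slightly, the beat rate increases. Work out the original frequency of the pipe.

335.6 Hz

Beat frequency = 12/5 = 2.4 Hz.
|f − 338| = 2.4, so the pipe was at either 335.6 Hz or 340.4 Hz.
A longer pipe has a lower fundamental; the adjustment lowers the pipe's frequency.
The beat rate rose, so the adjustment moved the pipe further from 338 Hz — it was already below the reference.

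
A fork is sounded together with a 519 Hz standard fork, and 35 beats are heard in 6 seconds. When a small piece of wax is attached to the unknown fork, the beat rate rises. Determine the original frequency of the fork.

513.1667 Hz

Beat frequency = 35/6 = 5.8333 Hz.
|f − 519| = 5.8333, so the fork was at either 513.1667 Hz or 524.8333 Hz.
Loading a fork with wax lowers its frequency; the adjustment lowers the fork's frequency.
The beat rate rose, so the adjustment moved the fork further from 519 Hz — it was already below the reference.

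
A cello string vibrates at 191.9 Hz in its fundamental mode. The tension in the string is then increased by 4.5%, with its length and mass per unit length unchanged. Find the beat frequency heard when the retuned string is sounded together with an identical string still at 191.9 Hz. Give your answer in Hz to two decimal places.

4.27 Hz

For a string, f ∝ √T, so the new frequency is 191.9·√1.045 = 196.1702 Hz.
f_beat = |196.1702 − 191.9| = 4.27 Hz.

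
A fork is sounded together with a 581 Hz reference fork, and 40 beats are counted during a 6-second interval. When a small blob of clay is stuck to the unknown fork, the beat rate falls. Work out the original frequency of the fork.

587.6667 Hz

Beat frequency = 40/6 = 6.6667 Hz.
|f − 581| = 6.6667, so the fork was at either 574.3333 Hz or 587.6667 Hz.
Adding mass to a fork lowers its frequency; the adjustment lowers the fork's frequency.
The beat rate fell, so the adjustment moved the fork toward 581 Hz — it must have started above the reference.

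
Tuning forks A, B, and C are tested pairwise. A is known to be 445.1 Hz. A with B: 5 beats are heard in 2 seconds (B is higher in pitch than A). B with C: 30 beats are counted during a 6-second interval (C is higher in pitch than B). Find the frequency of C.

452.6 Hz

A–B: Beat frequency = 5/2 = 2.5 Hz.
B is above A, so f_B = 445.1 + 2.5 = 447.6 Hz.
B–C: Beat frequency = 30/6 = 5 Hz.
C is above B, so f_C = 447.6 + 5 = 452.6 Hz.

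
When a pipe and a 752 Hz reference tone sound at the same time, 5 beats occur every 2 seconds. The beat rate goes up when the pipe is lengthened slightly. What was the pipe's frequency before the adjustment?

749.5 Hz

Beat frequency = 5/2 = 2.5 Hz.
|f − 752| = 2.5, so the pipe was at either 749.5 Hz or 754.5 Hz.
A longer pipe has a lower fundamental; the adjustment lowers the pipe's frequency.
The beat rate rose, so the adjustment moved the pipe further from 752 Hz — it was already below the reference.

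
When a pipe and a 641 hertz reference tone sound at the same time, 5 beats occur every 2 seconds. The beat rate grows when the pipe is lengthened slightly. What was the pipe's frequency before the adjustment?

638.5 Hz

Beat frequency = 5/2 = 2.5 Hz.
|f − 641| = 2.5, so the pipe was at either 638.5 Hz or 643.5 Hz.
A longer pipe has a lower fundamental; the adjustment lowers the pipe's frequency.
The beat rate rose, so the adjustment moved the pipe further from 641 Hz — it was already below the reference.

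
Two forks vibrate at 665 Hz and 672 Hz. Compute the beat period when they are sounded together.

f_beat = |665 − 672| = 7 Hz.
Beat period T = 1 / f_beat = 1 / 7 s.

0.143 s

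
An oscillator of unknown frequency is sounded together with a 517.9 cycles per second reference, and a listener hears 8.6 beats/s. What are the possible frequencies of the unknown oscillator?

|f − 517.9| = 8.6, so f = 517.9 ± 8.6.

509.3 Hz or 526.5 Hz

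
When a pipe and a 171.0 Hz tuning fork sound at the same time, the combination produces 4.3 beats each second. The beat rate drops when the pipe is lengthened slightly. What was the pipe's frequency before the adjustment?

|f − 171.0| = 4.3, so the pipe was at either 166.7 Hz or 175.3 Hz.
A longer pipe has a lower fundamental; the adjustment lowers the pipe's frequency.
The beat rate fell, so the adjustment moved the pipe toward 171.0 Hz — it must have started above the reference.

175.3 Hz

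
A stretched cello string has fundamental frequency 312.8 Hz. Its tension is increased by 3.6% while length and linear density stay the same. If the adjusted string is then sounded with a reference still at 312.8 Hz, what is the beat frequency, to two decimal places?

For a string, f ∝ √T, so the new frequency is 312.8·√1.036 = 318.3806 Hz.
f_beat = |318.3806 − 312.8| = 5.58 Hz.

5.58 Hz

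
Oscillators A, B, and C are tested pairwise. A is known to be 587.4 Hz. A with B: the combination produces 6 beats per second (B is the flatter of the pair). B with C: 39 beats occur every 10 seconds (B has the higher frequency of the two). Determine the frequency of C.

577.5 Hz

B is below A, so f_B = 587.4 − 6 = 581.4 Hz.
B–C: Beat frequency = 39/10 = 3.9 Hz.
C is below B, so f_C = 581.4 − 3.9 = 577.5 Hz.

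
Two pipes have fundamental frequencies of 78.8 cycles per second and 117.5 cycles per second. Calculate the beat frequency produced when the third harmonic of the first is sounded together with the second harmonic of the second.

Third harmonic of the first: 3·78.8 = 236.4 Hz.
Second harmonic of the second: 2·117.5 = 235.0 Hz.
f_beat = |236.4 − 235.0| = 1.4 Hz.

1.4 Hz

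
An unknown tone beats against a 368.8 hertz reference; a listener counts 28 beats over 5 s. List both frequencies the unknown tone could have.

Beat frequency = 28/5 = 5.6 Hz.
|f − 368.8| = 5.6, so f = 368.8 ± 5.6.

363.2 Hz or 374.4 Hz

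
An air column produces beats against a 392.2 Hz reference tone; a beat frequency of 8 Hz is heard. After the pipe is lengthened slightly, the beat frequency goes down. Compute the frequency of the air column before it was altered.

|f − 392.2| = 8, so the air column was at either 384.2 Hz or 400.2 Hz.
A longer pipe has a lower fundamental; the adjustment lowers the air column's frequency.
The beat rate fell, so the adjustment moved the air column toward 392.2 Hz — it must have started above the reference.

400.2 Hz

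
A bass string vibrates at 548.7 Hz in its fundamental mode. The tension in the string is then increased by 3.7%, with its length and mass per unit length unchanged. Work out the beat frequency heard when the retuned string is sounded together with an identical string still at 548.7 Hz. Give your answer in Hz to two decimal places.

For a string, f ∝ √T, so the new frequency is 548.7·√1.037 = 558.7588 Hz.
f_beat = |558.7588 − 548.7| = 10.06 Hz.

10.06 Hz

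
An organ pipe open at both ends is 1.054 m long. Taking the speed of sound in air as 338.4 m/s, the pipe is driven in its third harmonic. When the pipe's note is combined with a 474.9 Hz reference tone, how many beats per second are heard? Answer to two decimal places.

6.69 Hz

Open pipe: f_n = n·v/(2L) = 3·338.4/(2·1.054) = 481.5939 Hz.
f_beat = |481.5939 − 474.9| = 6.69 Hz.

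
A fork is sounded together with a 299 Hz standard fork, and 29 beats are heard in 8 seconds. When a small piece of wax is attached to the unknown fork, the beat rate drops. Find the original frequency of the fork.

Beat frequency = 29/8 = 3.625 Hz.
|f − 299| = 3.625, so the fork was at either 295.375 Hz or 302.625 Hz.
Loading a fork with wax lowers its frequency; the adjustment lowers the fork's frequency.
The beat rate fell, so the adjustment moved the fork toward 299 Hz — it must have started above the reference.

302.625 Hz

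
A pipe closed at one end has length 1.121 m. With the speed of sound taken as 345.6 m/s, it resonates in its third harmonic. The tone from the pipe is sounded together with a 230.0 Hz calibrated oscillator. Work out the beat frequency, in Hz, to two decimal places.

1.22 Hz

Closed pipe (odd harmonics): f_n = n·v/(4L) = 3·345.6/(4·1.121) = 231.2221 Hz.
f_beat = |231.2221 − 230.0| = 1.22 Hz.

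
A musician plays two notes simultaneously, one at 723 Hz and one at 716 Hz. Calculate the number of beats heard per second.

f_beat = |f₁ − f₂|.
|723 − 716| = 7 Hz.

7 Hz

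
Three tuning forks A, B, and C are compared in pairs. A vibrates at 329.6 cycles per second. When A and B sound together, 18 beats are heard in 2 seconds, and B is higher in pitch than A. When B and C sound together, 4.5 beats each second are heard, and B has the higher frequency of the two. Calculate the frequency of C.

A–B: Beat frequency = 18/2 = 9 Hz.
B is above A, so f_B = 329.6 + 9 = 338.6 Hz.
C is below B, so f_C = 338.6 − 4.5 = 334.1 Hz.

334.1 Hz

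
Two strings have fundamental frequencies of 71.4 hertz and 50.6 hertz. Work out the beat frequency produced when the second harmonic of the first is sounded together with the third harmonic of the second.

9.0 Hz

Second harmonic of the first: 2·71.4 = 142.8 Hz.
Third harmonic of the second: 3·50.6 = 151.8 Hz.
f_beat = |142.8 − 151.8| = 9.0 Hz.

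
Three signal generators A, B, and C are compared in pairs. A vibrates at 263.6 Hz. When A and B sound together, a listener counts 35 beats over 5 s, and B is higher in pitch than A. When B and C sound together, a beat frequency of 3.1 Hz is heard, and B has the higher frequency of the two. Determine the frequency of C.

A–B: Beat frequency = 35/5 = 7 Hz.
B is above A, so f_B = 263.6 + 7 = 270.6 Hz.
C is below B, so f_C = 270.6 − 3.1 = 267.5 Hz.

267.5 Hz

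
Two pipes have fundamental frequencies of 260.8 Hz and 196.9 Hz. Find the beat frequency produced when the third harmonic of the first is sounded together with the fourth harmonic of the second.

Third harmonic of the first: 3·260.8 = 782.4 Hz.
Fourth harmonic of the second: 4·196.9 = 787.6 Hz.
f_beat = |782.4 − 787.6| = 5.2 Hz.

5.2 Hz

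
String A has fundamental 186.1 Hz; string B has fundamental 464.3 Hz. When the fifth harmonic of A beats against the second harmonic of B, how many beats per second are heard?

1.9 Hz

Fifth harmonic of the first: 5·186.1 = 930.5 Hz.
Second harmonic of the second: 2·464.3 = 928.6 Hz.
f_beat = |930.5 − 928.6| = 1.9 Hz.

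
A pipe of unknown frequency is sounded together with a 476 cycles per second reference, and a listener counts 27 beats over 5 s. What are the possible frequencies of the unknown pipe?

Beat frequency = 27/5 = 5.4 Hz.
|f − 476| = 5.4, so f = 476 ± 5.4.

470.6 Hz or 481.4 Hz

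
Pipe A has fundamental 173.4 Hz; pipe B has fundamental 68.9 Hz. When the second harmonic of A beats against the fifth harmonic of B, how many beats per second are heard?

2.3 Hz

Second harmonic of the first: 2·173.4 = 346.8 Hz.
Fifth harmonic of the second: 5·68.9 = 344.5 Hz.
f_beat = |346.8 − 344.5| = 2.3 Hz.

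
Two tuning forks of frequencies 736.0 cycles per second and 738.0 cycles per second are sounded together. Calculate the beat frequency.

Beats arise from superposition of two nearby frequencies; the beat rate is |f₁ − f₂|.
|736.0 − 738.0| = 2 Hz.

2 Hz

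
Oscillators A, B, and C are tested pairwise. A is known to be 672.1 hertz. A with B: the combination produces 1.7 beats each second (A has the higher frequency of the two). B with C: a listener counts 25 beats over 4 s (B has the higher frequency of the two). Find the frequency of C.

B is below A, so f_B = 672.1 − 1.7 = 670.4 Hz.
B–C: Beat frequency = 25/4 = 6.25 Hz.
C is below B, so f_C = 670.4 − 6.25 = 664.15 Hz.

664.15 Hz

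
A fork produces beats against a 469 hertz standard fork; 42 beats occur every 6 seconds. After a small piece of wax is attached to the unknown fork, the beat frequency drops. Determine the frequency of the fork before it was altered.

476 Hz

Beat frequency = 42/6 = 7 Hz.
|f − 469| = 7, so the fork was at either 462 Hz or 476 Hz.
Loading a fork with wax lowers its frequency; the adjustment lowers the fork's frequency.
The beat rate fell, so the adjustment moved the fork toward 469 Hz — it must have started above the reference.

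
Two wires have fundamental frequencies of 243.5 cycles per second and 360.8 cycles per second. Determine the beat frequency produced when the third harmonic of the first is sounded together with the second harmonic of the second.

8.9 Hz

Third harmonic of the first: 3·243.5 = 730.5 Hz.
Second harmonic of the second: 2·360.8 = 721.6 Hz.
f_beat = |730.5 − 721.6| = 8.9 Hz.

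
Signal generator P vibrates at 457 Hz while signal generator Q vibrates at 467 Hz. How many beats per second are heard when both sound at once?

10 Hz

f_beat = |f₁ − f₂|.
|457 − 467| = 10 Hz.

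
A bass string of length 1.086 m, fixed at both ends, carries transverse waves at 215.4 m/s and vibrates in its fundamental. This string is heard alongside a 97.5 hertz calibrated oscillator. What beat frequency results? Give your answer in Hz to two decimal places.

1.67 Hz

For a string fixed at both ends, f_n = n·v/(2L) = 1·215.4/(2·1.086) = 99.1713 Hz.
f_beat = |99.1713 − 97.5| = 1.67 Hz.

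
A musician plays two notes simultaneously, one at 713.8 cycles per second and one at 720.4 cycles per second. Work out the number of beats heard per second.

6.6 Hz

f_beat = |f₁ − f₂|.
|713.8 − 720.4| = 6.6 Hz.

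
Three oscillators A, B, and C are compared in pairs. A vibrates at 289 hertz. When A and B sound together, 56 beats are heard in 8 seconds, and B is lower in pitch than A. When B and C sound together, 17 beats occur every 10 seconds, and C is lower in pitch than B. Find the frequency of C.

280.3 Hz

A–B: Beat frequency = 56/8 = 7 Hz.
B is below A, so f_B = 289 − 7 = 282 Hz.
B–C: Beat frequency = 17/10 = 1.7 Hz.
C is below B, so f_C = 282 − 1.7 = 280.3 Hz.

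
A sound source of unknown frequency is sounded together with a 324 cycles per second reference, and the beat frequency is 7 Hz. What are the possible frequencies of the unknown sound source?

|f − 324| = 7, so f = 324 ± 7.

317 Hz or 331 Hz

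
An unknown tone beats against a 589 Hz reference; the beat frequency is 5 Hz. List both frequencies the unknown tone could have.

|f − 589| = 5, so f = 589 ± 5.

584 Hz or 594 Hz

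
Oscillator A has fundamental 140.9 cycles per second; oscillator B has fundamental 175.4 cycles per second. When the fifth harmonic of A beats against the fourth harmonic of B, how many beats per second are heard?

2.9 Hz

Fifth harmonic of the first: 5·140.9 = 704.5 Hz.
Fourth harmonic of the second: 4·175.4 = 701.6 Hz.
f_beat = |704.5 − 701.6| = 2.9 Hz.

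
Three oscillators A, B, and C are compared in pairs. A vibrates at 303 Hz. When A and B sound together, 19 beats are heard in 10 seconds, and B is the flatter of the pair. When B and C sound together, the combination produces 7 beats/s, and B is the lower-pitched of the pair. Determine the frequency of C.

A–B: Beat frequency = 19/10 = 1.9 Hz.
B is below A, so f_B = 303 − 1.9 = 301.1 Hz.
C is above B, so f_C = 301.1 + 7 = 308.1 Hz.

308.1 Hz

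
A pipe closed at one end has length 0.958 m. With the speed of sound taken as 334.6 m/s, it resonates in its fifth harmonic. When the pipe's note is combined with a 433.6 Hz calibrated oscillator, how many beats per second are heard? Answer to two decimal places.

Closed pipe (odd harmonics): f_n = n·v/(4L) = 5·334.6/(4·0.958) = 436.5866 Hz.
f_beat = |436.5866 − 433.6| = 2.99 Hz.

2.99 Hz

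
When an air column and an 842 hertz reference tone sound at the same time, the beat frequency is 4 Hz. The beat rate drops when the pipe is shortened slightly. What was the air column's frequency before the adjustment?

838 Hz

|f − 842| = 4, so the air column was at either 838 Hz or 846 Hz.
A shorter pipe has a higher fundamental; the adjustment raises the air column's frequency.
The beat rate fell, so the adjustment moved the air column toward 842 Hz — it must have started below the reference.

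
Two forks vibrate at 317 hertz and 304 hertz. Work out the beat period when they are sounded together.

0.077 s

f_beat = |317 − 304| = 13 Hz.
Beat period T = 1 / f_beat = 1 / 13 s.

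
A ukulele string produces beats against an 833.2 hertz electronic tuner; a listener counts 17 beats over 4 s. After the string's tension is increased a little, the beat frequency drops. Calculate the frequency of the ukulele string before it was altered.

Beat frequency = 17/4 = 4.25 Hz.
|f − 833.2| = 4.25, so the ukulele string was at either 828.95 Hz or 837.45 Hz.
Higher tension means higher frequency; the adjustment raises the ukulele string's frequency.
The beat rate fell, so the adjustment moved the ukulele string toward 833.2 Hz — it must have started below the reference.

828.95 Hz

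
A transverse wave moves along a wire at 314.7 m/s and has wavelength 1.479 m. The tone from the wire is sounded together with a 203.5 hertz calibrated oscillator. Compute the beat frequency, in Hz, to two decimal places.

Source frequency f = v/λ = 314.7/1.479 = 212.7789 Hz.
f_beat = |212.7789 − 203.5| = 9.28 Hz.

9.28 Hz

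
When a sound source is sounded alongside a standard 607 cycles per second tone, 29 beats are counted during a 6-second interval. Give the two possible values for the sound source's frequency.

602.1667 Hz or 611.8333 Hz

Beat frequency = 29/6 = 4.8333 Hz.
|f − 607| = 4.8333, so f = 607 ± 4.8333.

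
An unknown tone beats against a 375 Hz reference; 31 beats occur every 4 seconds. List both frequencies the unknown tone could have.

367.25 Hz or 382.75 Hz

Beat frequency = 31/4 = 7.75 Hz.
|f − 375| = 7.75, so f = 375 ± 7.75.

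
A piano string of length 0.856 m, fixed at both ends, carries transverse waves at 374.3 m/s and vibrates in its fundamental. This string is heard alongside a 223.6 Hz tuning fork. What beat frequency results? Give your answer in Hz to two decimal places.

For a string fixed at both ends, f_n = n·v/(2L) = 1·374.3/(2·0.856) = 218.6332 Hz.
f_beat = |218.6332 − 223.6| = 4.97 Hz.

4.97 Hz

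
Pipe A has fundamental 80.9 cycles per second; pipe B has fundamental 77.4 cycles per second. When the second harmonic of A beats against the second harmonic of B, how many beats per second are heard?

7.0 Hz

Second harmonic of the first: 2·80.9 = 161.8 Hz.
Second harmonic of the second: 2·77.4 = 154.8 Hz.
f_beat = |161.8 − 154.8| = 7.0 Hz.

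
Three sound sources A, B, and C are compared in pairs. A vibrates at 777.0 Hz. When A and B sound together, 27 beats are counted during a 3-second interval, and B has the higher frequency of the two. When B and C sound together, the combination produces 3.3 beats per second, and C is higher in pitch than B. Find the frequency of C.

789.3 Hz

A–B: Beat frequency = 27/3 = 9 Hz.
B is above A, so f_B = 777.0 + 9 = 786 Hz.
C is above B, so f_C = 786 + 3.3 = 789.3 Hz.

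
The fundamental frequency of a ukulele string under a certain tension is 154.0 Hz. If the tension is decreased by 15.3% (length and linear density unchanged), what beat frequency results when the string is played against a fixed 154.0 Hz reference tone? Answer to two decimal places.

For a string, f ∝ √T, so the new frequency is 154.0·√0.847 = 141.7302 Hz.
f_beat = |141.7302 − 154.0| = 12.27 Hz.

12.27 Hz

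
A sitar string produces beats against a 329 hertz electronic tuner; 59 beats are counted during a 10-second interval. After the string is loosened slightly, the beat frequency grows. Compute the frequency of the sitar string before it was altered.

Beat frequency = 59/10 = 5.9 Hz.
|f − 329| = 5.9, so the sitar string was at either 323.1 Hz or 334.9 Hz.
Reducing tension lowers a string's frequency; the adjustment lowers the sitar string's frequency.
The beat rate rose, so the adjustment moved the sitar string further from 329 Hz — it was already below the reference.

323.1 Hz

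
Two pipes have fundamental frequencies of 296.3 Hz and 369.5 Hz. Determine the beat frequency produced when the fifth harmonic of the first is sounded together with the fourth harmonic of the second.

Fifth harmonic of the first: 5·296.3 = 1481.5 Hz.
Fourth harmonic of the second: 4·369.5 = 1478.0 Hz.
f_beat = |1481.5 − 1478.0| = 3.5 Hz.

3.5 Hz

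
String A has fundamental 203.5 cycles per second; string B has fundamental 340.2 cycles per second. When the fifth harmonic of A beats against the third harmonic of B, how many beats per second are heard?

3.1 Hz

Fifth harmonic of the first: 5·203.5 = 1017.5 Hz.
Third harmonic of the second: 3·340.2 = 1020.6 Hz.
f_beat = |1017.5 − 1020.6| = 3.1 Hz.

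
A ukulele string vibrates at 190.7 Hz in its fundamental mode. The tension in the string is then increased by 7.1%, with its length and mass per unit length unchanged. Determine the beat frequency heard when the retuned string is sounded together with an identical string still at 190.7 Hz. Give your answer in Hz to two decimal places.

6.65 Hz

For a string, f ∝ √T, so the new frequency is 190.7·√1.071 = 197.3538 Hz.
f_beat = |197.3538 − 190.7| = 6.65 Hz.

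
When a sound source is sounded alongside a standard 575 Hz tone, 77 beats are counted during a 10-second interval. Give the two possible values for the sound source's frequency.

Beat frequency = 77/10 = 7.7 Hz.
|f − 575| = 7.7, so f = 575 ± 7.7.

567.3 Hz or 582.7 Hz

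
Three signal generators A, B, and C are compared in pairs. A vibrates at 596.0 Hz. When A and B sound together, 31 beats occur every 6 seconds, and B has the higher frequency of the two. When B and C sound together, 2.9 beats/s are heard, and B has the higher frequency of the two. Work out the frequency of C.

598.2667 Hz

A–B: Beat frequency = 31/6 = 5.1667 Hz.
B is above A, so f_B = 596.0 + 5.1667 = 601.1667 Hz.
C is below B, so f_C = 601.1667 − 2.9 = 598.2667 Hz.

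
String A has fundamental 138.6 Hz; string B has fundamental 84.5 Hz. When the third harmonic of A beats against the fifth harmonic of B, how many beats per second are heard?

Third harmonic of the first: 3·138.6 = 415.8 Hz.
Fifth harmonic of the second: 5·84.5 = 422.5 Hz.
f_beat = |415.8 − 422.5| = 6.7 Hz.

6.7 Hz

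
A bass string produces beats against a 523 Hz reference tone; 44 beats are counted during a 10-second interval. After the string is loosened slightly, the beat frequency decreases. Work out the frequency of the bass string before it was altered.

527.4 Hz

Beat frequency = 44/10 = 4.4 Hz.
|f − 523| = 4.4, so the bass string was at either 518.6 Hz or 527.4 Hz.
Reducing tension lowers a string's frequency; the adjustment lowers the bass string's frequency.
The beat rate fell, so the adjustment moved the bass string toward 523 Hz — it must have started above the reference.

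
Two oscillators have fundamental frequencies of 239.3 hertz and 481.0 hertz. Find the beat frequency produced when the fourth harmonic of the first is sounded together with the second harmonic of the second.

4.8 Hz

Fourth harmonic of the first: 4·239.3 = 957.2 Hz.
Second harmonic of the second: 2·481.0 = 962.0 Hz.
f_beat = |957.2 − 962.0| = 4.8 Hz.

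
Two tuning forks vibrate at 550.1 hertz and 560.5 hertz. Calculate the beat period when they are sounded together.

0.096 s

f_beat = |550.1 − 560.5| = 10.4 Hz.
Beat period T = 1 / f_beat = 1 / 10.4 s.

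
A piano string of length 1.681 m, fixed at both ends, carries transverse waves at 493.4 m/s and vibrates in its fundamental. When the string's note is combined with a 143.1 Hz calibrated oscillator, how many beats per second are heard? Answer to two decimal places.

3.66 Hz

For a string fixed at both ends, f_n = n·v/(2L) = 1·493.4/(2·1.681) = 146.7579 Hz.
f_beat = |146.7579 − 143.1| = 3.66 Hz.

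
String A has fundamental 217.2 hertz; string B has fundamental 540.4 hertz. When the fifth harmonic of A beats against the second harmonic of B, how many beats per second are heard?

Fifth harmonic of the first: 5·217.2 = 1086.0 Hz.
Second harmonic of the second: 2·540.4 = 1080.8 Hz.
f_beat = |1086.0 − 1080.8| = 5.2 Hz.

5.2 Hz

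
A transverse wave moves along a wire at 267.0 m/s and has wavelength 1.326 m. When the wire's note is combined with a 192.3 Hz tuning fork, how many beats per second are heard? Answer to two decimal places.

9.06 Hz

Source frequency f = v/λ = 267.0/1.326 = 201.3575 Hz.
f_beat = |201.3575 − 192.3| = 9.06 Hz.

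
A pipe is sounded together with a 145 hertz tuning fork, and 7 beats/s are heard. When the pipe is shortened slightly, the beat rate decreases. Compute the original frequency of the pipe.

|f − 145| = 7, so the pipe was at either 138 Hz or 152 Hz.
A shorter pipe has a higher fundamental; the adjustment raises the pipe's frequency.
The beat rate fell, so the adjustment moved the pipe toward 145 Hz — it must have started below the reference.

138 Hz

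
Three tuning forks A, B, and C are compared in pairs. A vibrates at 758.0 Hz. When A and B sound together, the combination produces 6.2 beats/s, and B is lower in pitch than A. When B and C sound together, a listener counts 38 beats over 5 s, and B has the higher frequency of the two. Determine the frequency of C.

B is below A, so f_B = 758.0 − 6.2 = 751.8 Hz.
B–C: Beat frequency = 38/5 = 7.6 Hz.
C is below B, so f_C = 751.8 − 7.6 = 744.2 Hz.

744.2 Hz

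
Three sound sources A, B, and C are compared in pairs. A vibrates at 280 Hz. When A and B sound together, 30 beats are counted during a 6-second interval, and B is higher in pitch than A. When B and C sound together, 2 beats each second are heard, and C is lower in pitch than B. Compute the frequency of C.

283 Hz

A–B: Beat frequency = 30/6 = 5 Hz.
B is above A, so f_B = 280 + 5 = 285 Hz.
C is below B, so f_C = 285 − 2 = 283 Hz.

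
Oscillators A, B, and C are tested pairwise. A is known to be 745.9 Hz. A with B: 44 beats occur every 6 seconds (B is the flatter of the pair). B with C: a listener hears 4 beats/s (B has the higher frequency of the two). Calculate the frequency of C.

734.5667 Hz

A–B: Beat frequency = 44/6 = 7.3333 Hz.
B is below A, so f_B = 745.9 − 7.3333 = 738.5667 Hz.
C is below B, so f_C = 738.5667 − 4 = 734.5667 Hz.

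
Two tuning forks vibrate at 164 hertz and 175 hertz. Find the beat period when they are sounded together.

0.091 s

f_beat = |164 − 175| = 11 Hz.
Beat period T = 1 / f_beat = 1 / 11 s.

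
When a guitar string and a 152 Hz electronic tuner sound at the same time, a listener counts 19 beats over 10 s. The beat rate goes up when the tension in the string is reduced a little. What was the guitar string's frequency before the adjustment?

150.1 Hz

Beat frequency = 19/10 = 1.9 Hz.
|f − 152| = 1.9, so the guitar string was at either 150.1 Hz or 153.9 Hz.
Lower tension means lower frequency; the adjustment lowers the guitar string's frequency.
The beat rate rose, so the adjustment moved the guitar string further from 152 Hz — it was already below the reference.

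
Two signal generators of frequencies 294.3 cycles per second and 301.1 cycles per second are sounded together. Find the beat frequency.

The beat frequency equals the magnitude of the frequency difference.
|294.3 − 301.1| = 6.8 Hz.

6.8 Hz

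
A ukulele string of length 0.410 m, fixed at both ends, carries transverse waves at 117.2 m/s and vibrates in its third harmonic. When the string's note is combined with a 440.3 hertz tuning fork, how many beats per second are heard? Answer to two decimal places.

For a string fixed at both ends, f_n = n·v/(2L) = 3·117.2/(2·0.410) = 428.7805 Hz.
f_beat = |428.7805 − 440.3| = 11.52 Hz.

11.52 Hz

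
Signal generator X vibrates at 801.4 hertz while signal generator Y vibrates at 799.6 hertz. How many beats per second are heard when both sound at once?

f_beat = |f₁ − f₂|.
|801.4 − 799.6| = 1.8 Hz.

1.8 Hz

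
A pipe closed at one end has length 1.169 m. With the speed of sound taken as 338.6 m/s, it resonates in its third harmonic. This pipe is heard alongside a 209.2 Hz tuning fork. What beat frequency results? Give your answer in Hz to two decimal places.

8.04 Hz

Closed pipe (odd harmonics): f_n = n·v/(4L) = 3·338.6/(4·1.169) = 217.2370 Hz.
f_beat = |217.2370 − 209.2| = 8.04 Hz.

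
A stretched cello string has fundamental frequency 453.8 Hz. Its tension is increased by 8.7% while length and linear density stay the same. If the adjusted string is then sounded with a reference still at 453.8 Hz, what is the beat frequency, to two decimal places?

For a string, f ∝ √T, so the new frequency is 453.8·√1.087 = 473.1287 Hz.
f_beat = |473.1287 − 453.8| = 19.33 Hz.

19.33 Hz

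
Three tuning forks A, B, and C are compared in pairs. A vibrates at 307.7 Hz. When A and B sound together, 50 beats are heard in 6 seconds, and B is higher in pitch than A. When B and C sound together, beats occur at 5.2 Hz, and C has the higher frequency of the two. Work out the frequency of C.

321.2333 Hz

A–B: Beat frequency = 50/6 = 8.3333 Hz.
B is above A, so f_B = 307.7 + 8.3333 = 316.0333 Hz.
C is above B, so f_C = 316.0333 + 5.2 = 321.2333 Hz.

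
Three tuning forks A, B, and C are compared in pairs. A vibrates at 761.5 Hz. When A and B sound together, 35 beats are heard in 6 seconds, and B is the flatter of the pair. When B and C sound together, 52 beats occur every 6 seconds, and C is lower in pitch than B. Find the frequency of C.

A–B: Beat frequency = 35/6 = 5.8333 Hz.
B is below A, so f_B = 761.5 − 5.8333 = 755.6667 Hz.
B–C: Beat frequency = 52/6 = 8.6667 Hz.
C is below B, so f_C = 755.6667 − 8.6667 = 747 Hz.

747 Hz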